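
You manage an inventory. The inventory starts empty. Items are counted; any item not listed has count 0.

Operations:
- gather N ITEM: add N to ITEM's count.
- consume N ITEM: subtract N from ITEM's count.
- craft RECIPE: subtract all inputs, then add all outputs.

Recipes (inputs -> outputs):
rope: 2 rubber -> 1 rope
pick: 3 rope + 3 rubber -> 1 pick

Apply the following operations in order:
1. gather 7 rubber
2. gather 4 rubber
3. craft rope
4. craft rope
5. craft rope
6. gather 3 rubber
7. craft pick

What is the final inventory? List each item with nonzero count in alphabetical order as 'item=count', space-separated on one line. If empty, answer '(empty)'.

After 1 (gather 7 rubber): rubber=7
After 2 (gather 4 rubber): rubber=11
After 3 (craft rope): rope=1 rubber=9
After 4 (craft rope): rope=2 rubber=7
After 5 (craft rope): rope=3 rubber=5
After 6 (gather 3 rubber): rope=3 rubber=8
After 7 (craft pick): pick=1 rubber=5

Answer: pick=1 rubber=5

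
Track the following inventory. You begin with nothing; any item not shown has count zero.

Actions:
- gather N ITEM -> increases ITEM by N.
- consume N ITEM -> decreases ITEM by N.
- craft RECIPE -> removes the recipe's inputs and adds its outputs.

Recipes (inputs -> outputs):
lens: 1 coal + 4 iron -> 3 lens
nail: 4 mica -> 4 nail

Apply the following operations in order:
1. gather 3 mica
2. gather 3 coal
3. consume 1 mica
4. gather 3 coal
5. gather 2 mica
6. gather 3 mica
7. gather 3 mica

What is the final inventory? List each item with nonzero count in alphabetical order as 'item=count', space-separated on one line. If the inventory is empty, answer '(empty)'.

Answer: coal=6 mica=10

Derivation:
After 1 (gather 3 mica): mica=3
After 2 (gather 3 coal): coal=3 mica=3
After 3 (consume 1 mica): coal=3 mica=2
After 4 (gather 3 coal): coal=6 mica=2
After 5 (gather 2 mica): coal=6 mica=4
After 6 (gather 3 mica): coal=6 mica=7
After 7 (gather 3 mica): coal=6 mica=10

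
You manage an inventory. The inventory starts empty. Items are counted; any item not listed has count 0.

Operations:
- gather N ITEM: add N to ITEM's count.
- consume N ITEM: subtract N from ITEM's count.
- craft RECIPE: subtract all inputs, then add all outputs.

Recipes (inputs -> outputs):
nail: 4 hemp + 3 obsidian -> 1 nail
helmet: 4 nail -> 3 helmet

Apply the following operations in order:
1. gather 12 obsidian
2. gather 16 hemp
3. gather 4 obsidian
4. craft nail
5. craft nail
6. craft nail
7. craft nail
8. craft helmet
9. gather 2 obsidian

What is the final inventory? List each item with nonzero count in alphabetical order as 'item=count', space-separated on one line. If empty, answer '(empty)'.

After 1 (gather 12 obsidian): obsidian=12
After 2 (gather 16 hemp): hemp=16 obsidian=12
After 3 (gather 4 obsidian): hemp=16 obsidian=16
After 4 (craft nail): hemp=12 nail=1 obsidian=13
After 5 (craft nail): hemp=8 nail=2 obsidian=10
After 6 (craft nail): hemp=4 nail=3 obsidian=7
After 7 (craft nail): nail=4 obsidian=4
After 8 (craft helmet): helmet=3 obsidian=4
After 9 (gather 2 obsidian): helmet=3 obsidian=6

Answer: helmet=3 obsidian=6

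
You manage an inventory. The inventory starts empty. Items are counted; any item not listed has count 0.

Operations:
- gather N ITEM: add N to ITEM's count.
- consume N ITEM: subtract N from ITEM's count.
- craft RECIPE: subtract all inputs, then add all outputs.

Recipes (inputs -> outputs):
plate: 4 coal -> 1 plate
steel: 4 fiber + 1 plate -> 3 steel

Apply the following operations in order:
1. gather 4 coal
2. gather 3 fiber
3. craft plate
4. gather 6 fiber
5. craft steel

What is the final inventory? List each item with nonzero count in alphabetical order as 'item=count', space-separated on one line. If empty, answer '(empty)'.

After 1 (gather 4 coal): coal=4
After 2 (gather 3 fiber): coal=4 fiber=3
After 3 (craft plate): fiber=3 plate=1
After 4 (gather 6 fiber): fiber=9 plate=1
After 5 (craft steel): fiber=5 steel=3

Answer: fiber=5 steel=3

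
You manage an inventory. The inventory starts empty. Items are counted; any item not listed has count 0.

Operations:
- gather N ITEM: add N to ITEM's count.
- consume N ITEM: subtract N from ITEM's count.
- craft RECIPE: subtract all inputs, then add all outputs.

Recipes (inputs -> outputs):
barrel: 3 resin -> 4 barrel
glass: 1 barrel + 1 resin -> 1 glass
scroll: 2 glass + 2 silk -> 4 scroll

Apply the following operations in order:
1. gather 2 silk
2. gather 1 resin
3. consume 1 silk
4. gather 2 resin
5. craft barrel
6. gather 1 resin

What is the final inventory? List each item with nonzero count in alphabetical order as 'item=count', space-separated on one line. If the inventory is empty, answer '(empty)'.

Answer: barrel=4 resin=1 silk=1

Derivation:
After 1 (gather 2 silk): silk=2
After 2 (gather 1 resin): resin=1 silk=2
After 3 (consume 1 silk): resin=1 silk=1
After 4 (gather 2 resin): resin=3 silk=1
After 5 (craft barrel): barrel=4 silk=1
After 6 (gather 1 resin): barrel=4 resin=1 silk=1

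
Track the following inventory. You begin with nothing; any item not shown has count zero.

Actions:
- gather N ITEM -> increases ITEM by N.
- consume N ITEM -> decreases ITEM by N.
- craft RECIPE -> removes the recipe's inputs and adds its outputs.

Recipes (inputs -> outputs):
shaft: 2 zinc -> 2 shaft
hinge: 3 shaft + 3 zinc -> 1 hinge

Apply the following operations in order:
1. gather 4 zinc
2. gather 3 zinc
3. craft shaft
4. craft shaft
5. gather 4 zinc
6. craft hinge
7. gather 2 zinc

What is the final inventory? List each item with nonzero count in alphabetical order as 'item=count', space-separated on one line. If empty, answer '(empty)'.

After 1 (gather 4 zinc): zinc=4
After 2 (gather 3 zinc): zinc=7
After 3 (craft shaft): shaft=2 zinc=5
After 4 (craft shaft): shaft=4 zinc=3
After 5 (gather 4 zinc): shaft=4 zinc=7
After 6 (craft hinge): hinge=1 shaft=1 zinc=4
After 7 (gather 2 zinc): hinge=1 shaft=1 zinc=6

Answer: hinge=1 shaft=1 zinc=6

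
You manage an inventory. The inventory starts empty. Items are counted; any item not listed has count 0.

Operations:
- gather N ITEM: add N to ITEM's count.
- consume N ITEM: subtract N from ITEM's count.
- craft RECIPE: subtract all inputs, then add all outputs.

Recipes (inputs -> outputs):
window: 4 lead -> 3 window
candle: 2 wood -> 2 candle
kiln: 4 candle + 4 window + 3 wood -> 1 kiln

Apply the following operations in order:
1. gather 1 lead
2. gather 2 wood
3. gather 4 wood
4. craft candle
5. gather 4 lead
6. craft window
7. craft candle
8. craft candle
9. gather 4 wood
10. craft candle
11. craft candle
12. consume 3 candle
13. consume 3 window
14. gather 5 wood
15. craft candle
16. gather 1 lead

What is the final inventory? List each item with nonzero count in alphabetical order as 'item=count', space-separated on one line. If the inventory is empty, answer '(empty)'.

After 1 (gather 1 lead): lead=1
After 2 (gather 2 wood): lead=1 wood=2
After 3 (gather 4 wood): lead=1 wood=6
After 4 (craft candle): candle=2 lead=1 wood=4
After 5 (gather 4 lead): candle=2 lead=5 wood=4
After 6 (craft window): candle=2 lead=1 window=3 wood=4
After 7 (craft candle): candle=4 lead=1 window=3 wood=2
After 8 (craft candle): candle=6 lead=1 window=3
After 9 (gather 4 wood): candle=6 lead=1 window=3 wood=4
After 10 (craft candle): candle=8 lead=1 window=3 wood=2
After 11 (craft candle): candle=10 lead=1 window=3
After 12 (consume 3 candle): candle=7 lead=1 window=3
After 13 (consume 3 window): candle=7 lead=1
After 14 (gather 5 wood): candle=7 lead=1 wood=5
After 15 (craft candle): candle=9 lead=1 wood=3
After 16 (gather 1 lead): candle=9 lead=2 wood=3

Answer: candle=9 lead=2 wood=3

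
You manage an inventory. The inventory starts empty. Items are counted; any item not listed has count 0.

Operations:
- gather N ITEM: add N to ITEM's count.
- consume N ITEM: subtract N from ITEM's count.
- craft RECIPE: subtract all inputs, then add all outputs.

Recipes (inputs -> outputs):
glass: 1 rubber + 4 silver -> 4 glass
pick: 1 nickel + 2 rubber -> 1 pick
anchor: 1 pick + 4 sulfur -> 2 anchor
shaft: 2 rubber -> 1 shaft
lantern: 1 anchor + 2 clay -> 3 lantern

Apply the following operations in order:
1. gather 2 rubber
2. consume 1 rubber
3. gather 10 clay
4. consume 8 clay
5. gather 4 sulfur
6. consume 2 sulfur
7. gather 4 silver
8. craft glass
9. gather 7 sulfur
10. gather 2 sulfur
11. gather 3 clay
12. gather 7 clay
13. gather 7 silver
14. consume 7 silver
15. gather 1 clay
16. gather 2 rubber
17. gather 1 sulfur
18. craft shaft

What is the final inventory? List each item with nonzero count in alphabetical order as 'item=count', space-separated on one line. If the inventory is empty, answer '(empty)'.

After 1 (gather 2 rubber): rubber=2
After 2 (consume 1 rubber): rubber=1
After 3 (gather 10 clay): clay=10 rubber=1
After 4 (consume 8 clay): clay=2 rubber=1
After 5 (gather 4 sulfur): clay=2 rubber=1 sulfur=4
After 6 (consume 2 sulfur): clay=2 rubber=1 sulfur=2
After 7 (gather 4 silver): clay=2 rubber=1 silver=4 sulfur=2
After 8 (craft glass): clay=2 glass=4 sulfur=2
After 9 (gather 7 sulfur): clay=2 glass=4 sulfur=9
After 10 (gather 2 sulfur): clay=2 glass=4 sulfur=11
After 11 (gather 3 clay): clay=5 glass=4 sulfur=11
After 12 (gather 7 clay): clay=12 glass=4 sulfur=11
After 13 (gather 7 silver): clay=12 glass=4 silver=7 sulfur=11
After 14 (consume 7 silver): clay=12 glass=4 sulfur=11
After 15 (gather 1 clay): clay=13 glass=4 sulfur=11
After 16 (gather 2 rubber): clay=13 glass=4 rubber=2 sulfur=11
After 17 (gather 1 sulfur): clay=13 glass=4 rubber=2 sulfur=12
After 18 (craft shaft): clay=13 glass=4 shaft=1 sulfur=12

Answer: clay=13 glass=4 shaft=1 sulfur=12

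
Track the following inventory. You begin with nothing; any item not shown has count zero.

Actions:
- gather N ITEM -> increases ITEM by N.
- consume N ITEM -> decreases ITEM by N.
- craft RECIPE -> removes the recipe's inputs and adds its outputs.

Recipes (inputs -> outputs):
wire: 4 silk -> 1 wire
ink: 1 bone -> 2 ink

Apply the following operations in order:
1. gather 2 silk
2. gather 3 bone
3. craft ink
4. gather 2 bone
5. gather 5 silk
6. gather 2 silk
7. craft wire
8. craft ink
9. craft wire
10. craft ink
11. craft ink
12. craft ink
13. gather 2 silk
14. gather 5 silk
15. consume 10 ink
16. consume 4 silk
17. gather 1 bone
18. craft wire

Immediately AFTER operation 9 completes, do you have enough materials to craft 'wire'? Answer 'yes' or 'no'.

After 1 (gather 2 silk): silk=2
After 2 (gather 3 bone): bone=3 silk=2
After 3 (craft ink): bone=2 ink=2 silk=2
After 4 (gather 2 bone): bone=4 ink=2 silk=2
After 5 (gather 5 silk): bone=4 ink=2 silk=7
After 6 (gather 2 silk): bone=4 ink=2 silk=9
After 7 (craft wire): bone=4 ink=2 silk=5 wire=1
After 8 (craft ink): bone=3 ink=4 silk=5 wire=1
After 9 (craft wire): bone=3 ink=4 silk=1 wire=2

Answer: no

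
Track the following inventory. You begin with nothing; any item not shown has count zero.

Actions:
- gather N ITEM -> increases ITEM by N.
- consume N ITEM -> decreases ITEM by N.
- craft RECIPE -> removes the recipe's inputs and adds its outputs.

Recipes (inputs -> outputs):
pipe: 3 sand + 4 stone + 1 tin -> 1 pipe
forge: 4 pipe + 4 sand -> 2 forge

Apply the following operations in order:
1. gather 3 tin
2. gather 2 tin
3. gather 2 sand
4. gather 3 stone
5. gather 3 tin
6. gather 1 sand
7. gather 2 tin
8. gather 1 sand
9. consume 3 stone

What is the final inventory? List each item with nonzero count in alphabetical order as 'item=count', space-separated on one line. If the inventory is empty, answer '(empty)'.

Answer: sand=4 tin=10

Derivation:
After 1 (gather 3 tin): tin=3
After 2 (gather 2 tin): tin=5
After 3 (gather 2 sand): sand=2 tin=5
After 4 (gather 3 stone): sand=2 stone=3 tin=5
After 5 (gather 3 tin): sand=2 stone=3 tin=8
After 6 (gather 1 sand): sand=3 stone=3 tin=8
After 7 (gather 2 tin): sand=3 stone=3 tin=10
After 8 (gather 1 sand): sand=4 stone=3 tin=10
After 9 (consume 3 stone): sand=4 tin=10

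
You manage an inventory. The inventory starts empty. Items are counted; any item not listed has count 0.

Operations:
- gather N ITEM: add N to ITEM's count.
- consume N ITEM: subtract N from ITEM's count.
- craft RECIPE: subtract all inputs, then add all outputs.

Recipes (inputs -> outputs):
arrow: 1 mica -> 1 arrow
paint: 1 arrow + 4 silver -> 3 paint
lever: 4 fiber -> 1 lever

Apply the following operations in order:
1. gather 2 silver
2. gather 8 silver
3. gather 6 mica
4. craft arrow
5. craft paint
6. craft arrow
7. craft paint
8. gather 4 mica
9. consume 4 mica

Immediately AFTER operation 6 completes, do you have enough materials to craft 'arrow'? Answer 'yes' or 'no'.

Answer: yes

Derivation:
After 1 (gather 2 silver): silver=2
After 2 (gather 8 silver): silver=10
After 3 (gather 6 mica): mica=6 silver=10
After 4 (craft arrow): arrow=1 mica=5 silver=10
After 5 (craft paint): mica=5 paint=3 silver=6
After 6 (craft arrow): arrow=1 mica=4 paint=3 silver=6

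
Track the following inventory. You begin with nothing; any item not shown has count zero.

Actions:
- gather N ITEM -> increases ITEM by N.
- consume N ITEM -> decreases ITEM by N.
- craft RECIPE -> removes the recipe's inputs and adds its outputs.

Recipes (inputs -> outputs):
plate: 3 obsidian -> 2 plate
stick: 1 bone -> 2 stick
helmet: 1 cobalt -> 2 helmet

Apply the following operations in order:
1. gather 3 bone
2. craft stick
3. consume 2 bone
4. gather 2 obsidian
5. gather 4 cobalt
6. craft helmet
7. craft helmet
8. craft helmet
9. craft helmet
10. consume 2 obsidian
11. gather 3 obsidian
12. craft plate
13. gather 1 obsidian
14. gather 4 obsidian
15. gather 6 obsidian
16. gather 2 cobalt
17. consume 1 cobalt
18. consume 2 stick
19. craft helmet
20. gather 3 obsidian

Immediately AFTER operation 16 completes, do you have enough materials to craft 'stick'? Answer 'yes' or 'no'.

Answer: no

Derivation:
After 1 (gather 3 bone): bone=3
After 2 (craft stick): bone=2 stick=2
After 3 (consume 2 bone): stick=2
After 4 (gather 2 obsidian): obsidian=2 stick=2
After 5 (gather 4 cobalt): cobalt=4 obsidian=2 stick=2
After 6 (craft helmet): cobalt=3 helmet=2 obsidian=2 stick=2
After 7 (craft helmet): cobalt=2 helmet=4 obsidian=2 stick=2
After 8 (craft helmet): cobalt=1 helmet=6 obsidian=2 stick=2
After 9 (craft helmet): helmet=8 obsidian=2 stick=2
After 10 (consume 2 obsidian): helmet=8 stick=2
After 11 (gather 3 obsidian): helmet=8 obsidian=3 stick=2
After 12 (craft plate): helmet=8 plate=2 stick=2
After 13 (gather 1 obsidian): helmet=8 obsidian=1 plate=2 stick=2
After 14 (gather 4 obsidian): helmet=8 obsidian=5 plate=2 stick=2
After 15 (gather 6 obsidian): helmet=8 obsidian=11 plate=2 stick=2
After 16 (gather 2 cobalt): cobalt=2 helmet=8 obsidian=11 plate=2 stick=2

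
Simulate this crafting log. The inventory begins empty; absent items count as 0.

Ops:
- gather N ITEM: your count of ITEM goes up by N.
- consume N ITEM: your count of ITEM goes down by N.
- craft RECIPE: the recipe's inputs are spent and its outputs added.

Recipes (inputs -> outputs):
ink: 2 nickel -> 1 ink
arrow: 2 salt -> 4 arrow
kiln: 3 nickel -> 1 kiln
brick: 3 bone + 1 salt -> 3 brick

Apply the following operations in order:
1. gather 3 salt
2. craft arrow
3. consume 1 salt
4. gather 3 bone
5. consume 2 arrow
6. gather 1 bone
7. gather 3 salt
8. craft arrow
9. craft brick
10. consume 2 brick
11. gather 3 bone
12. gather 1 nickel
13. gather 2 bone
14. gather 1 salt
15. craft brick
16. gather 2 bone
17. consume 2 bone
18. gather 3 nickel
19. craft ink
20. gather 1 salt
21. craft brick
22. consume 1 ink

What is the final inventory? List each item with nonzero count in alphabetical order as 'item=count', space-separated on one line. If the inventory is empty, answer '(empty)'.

After 1 (gather 3 salt): salt=3
After 2 (craft arrow): arrow=4 salt=1
After 3 (consume 1 salt): arrow=4
After 4 (gather 3 bone): arrow=4 bone=3
After 5 (consume 2 arrow): arrow=2 bone=3
After 6 (gather 1 bone): arrow=2 bone=4
After 7 (gather 3 salt): arrow=2 bone=4 salt=3
After 8 (craft arrow): arrow=6 bone=4 salt=1
After 9 (craft brick): arrow=6 bone=1 brick=3
After 10 (consume 2 brick): arrow=6 bone=1 brick=1
After 11 (gather 3 bone): arrow=6 bone=4 brick=1
After 12 (gather 1 nickel): arrow=6 bone=4 brick=1 nickel=1
After 13 (gather 2 bone): arrow=6 bone=6 brick=1 nickel=1
After 14 (gather 1 salt): arrow=6 bone=6 brick=1 nickel=1 salt=1
After 15 (craft brick): arrow=6 bone=3 brick=4 nickel=1
After 16 (gather 2 bone): arrow=6 bone=5 brick=4 nickel=1
After 17 (consume 2 bone): arrow=6 bone=3 brick=4 nickel=1
After 18 (gather 3 nickel): arrow=6 bone=3 brick=4 nickel=4
After 19 (craft ink): arrow=6 bone=3 brick=4 ink=1 nickel=2
After 20 (gather 1 salt): arrow=6 bone=3 brick=4 ink=1 nickel=2 salt=1
After 21 (craft brick): arrow=6 brick=7 ink=1 nickel=2
After 22 (consume 1 ink): arrow=6 brick=7 nickel=2

Answer: arrow=6 brick=7 nickel=2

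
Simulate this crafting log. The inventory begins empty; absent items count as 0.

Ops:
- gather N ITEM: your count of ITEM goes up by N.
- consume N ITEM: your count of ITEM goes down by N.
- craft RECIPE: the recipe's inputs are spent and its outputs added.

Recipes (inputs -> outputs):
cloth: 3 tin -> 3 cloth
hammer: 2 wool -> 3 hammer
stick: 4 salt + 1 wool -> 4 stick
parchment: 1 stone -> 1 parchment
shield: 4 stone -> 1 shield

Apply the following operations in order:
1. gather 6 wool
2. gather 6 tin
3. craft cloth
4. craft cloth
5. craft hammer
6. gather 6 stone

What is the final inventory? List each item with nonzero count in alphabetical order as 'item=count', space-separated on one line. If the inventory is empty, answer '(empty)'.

Answer: cloth=6 hammer=3 stone=6 wool=4

Derivation:
After 1 (gather 6 wool): wool=6
After 2 (gather 6 tin): tin=6 wool=6
After 3 (craft cloth): cloth=3 tin=3 wool=6
After 4 (craft cloth): cloth=6 wool=6
After 5 (craft hammer): cloth=6 hammer=3 wool=4
After 6 (gather 6 stone): cloth=6 hammer=3 stone=6 wool=4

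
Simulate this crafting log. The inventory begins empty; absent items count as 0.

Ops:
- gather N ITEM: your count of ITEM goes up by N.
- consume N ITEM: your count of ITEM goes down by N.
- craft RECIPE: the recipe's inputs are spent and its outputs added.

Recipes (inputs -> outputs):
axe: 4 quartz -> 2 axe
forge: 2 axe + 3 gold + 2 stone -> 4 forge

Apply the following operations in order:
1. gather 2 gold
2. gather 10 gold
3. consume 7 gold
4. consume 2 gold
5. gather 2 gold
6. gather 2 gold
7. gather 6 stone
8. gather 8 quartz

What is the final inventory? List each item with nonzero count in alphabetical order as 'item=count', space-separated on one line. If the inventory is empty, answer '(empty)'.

Answer: gold=7 quartz=8 stone=6

Derivation:
After 1 (gather 2 gold): gold=2
After 2 (gather 10 gold): gold=12
After 3 (consume 7 gold): gold=5
After 4 (consume 2 gold): gold=3
After 5 (gather 2 gold): gold=5
After 6 (gather 2 gold): gold=7
After 7 (gather 6 stone): gold=7 stone=6
After 8 (gather 8 quartz): gold=7 quartz=8 stone=6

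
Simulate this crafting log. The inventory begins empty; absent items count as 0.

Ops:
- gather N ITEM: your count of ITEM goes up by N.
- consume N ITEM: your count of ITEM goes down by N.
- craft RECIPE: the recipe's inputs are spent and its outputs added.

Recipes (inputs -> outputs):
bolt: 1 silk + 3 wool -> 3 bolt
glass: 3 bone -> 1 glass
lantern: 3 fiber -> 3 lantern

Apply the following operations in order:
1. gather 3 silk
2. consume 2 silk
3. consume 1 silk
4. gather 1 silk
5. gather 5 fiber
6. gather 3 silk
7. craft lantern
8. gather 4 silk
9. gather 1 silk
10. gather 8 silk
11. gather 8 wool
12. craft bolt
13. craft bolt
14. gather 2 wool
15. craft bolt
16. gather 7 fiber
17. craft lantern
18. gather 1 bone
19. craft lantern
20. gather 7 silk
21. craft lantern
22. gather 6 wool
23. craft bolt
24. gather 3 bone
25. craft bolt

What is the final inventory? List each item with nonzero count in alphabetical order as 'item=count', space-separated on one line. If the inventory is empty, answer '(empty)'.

After 1 (gather 3 silk): silk=3
After 2 (consume 2 silk): silk=1
After 3 (consume 1 silk): (empty)
After 4 (gather 1 silk): silk=1
After 5 (gather 5 fiber): fiber=5 silk=1
After 6 (gather 3 silk): fiber=5 silk=4
After 7 (craft lantern): fiber=2 lantern=3 silk=4
After 8 (gather 4 silk): fiber=2 lantern=3 silk=8
After 9 (gather 1 silk): fiber=2 lantern=3 silk=9
After 10 (gather 8 silk): fiber=2 lantern=3 silk=17
After 11 (gather 8 wool): fiber=2 lantern=3 silk=17 wool=8
After 12 (craft bolt): bolt=3 fiber=2 lantern=3 silk=16 wool=5
After 13 (craft bolt): bolt=6 fiber=2 lantern=3 silk=15 wool=2
After 14 (gather 2 wool): bolt=6 fiber=2 lantern=3 silk=15 wool=4
After 15 (craft bolt): bolt=9 fiber=2 lantern=3 silk=14 wool=1
After 16 (gather 7 fiber): bolt=9 fiber=9 lantern=3 silk=14 wool=1
After 17 (craft lantern): bolt=9 fiber=6 lantern=6 silk=14 wool=1
After 18 (gather 1 bone): bolt=9 bone=1 fiber=6 lantern=6 silk=14 wool=1
After 19 (craft lantern): bolt=9 bone=1 fiber=3 lantern=9 silk=14 wool=1
After 20 (gather 7 silk): bolt=9 bone=1 fiber=3 lantern=9 silk=21 wool=1
After 21 (craft lantern): bolt=9 bone=1 lantern=12 silk=21 wool=1
After 22 (gather 6 wool): bolt=9 bone=1 lantern=12 silk=21 wool=7
After 23 (craft bolt): bolt=12 bone=1 lantern=12 silk=20 wool=4
After 24 (gather 3 bone): bolt=12 bone=4 lantern=12 silk=20 wool=4
After 25 (craft bolt): bolt=15 bone=4 lantern=12 silk=19 wool=1

Answer: bolt=15 bone=4 lantern=12 silk=19 wool=1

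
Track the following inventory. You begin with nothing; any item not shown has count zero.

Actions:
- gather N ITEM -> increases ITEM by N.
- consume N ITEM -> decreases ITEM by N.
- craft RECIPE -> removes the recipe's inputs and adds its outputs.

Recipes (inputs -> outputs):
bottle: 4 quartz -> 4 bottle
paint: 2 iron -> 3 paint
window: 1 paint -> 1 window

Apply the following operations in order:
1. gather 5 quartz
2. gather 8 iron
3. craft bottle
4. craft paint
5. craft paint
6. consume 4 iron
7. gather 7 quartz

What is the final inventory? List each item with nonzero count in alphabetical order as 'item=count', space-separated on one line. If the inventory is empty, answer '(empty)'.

Answer: bottle=4 paint=6 quartz=8

Derivation:
After 1 (gather 5 quartz): quartz=5
After 2 (gather 8 iron): iron=8 quartz=5
After 3 (craft bottle): bottle=4 iron=8 quartz=1
After 4 (craft paint): bottle=4 iron=6 paint=3 quartz=1
After 5 (craft paint): bottle=4 iron=4 paint=6 quartz=1
After 6 (consume 4 iron): bottle=4 paint=6 quartz=1
After 7 (gather 7 quartz): bottle=4 paint=6 quartz=8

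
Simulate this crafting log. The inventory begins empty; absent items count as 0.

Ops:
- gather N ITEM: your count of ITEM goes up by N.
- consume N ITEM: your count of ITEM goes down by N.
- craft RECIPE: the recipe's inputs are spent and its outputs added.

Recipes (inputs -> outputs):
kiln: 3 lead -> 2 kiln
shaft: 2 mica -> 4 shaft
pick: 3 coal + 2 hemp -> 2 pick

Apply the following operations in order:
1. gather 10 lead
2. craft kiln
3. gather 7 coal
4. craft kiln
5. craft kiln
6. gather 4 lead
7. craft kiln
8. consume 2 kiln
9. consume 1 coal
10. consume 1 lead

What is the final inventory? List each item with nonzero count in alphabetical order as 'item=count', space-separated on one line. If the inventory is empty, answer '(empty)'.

Answer: coal=6 kiln=6 lead=1

Derivation:
After 1 (gather 10 lead): lead=10
After 2 (craft kiln): kiln=2 lead=7
After 3 (gather 7 coal): coal=7 kiln=2 lead=7
After 4 (craft kiln): coal=7 kiln=4 lead=4
After 5 (craft kiln): coal=7 kiln=6 lead=1
After 6 (gather 4 lead): coal=7 kiln=6 lead=5
After 7 (craft kiln): coal=7 kiln=8 lead=2
After 8 (consume 2 kiln): coal=7 kiln=6 lead=2
After 9 (consume 1 coal): coal=6 kiln=6 lead=2
After 10 (consume 1 lead): coal=6 kiln=6 lead=1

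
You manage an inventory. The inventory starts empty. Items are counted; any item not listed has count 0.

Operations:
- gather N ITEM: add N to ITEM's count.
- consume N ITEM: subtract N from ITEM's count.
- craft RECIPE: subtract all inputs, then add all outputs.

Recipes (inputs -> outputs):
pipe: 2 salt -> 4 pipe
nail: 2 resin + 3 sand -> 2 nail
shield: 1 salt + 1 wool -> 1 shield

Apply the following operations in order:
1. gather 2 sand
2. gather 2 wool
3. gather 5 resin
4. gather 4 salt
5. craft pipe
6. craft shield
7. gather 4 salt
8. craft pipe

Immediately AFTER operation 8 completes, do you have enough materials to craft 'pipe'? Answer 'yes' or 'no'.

Answer: yes

Derivation:
After 1 (gather 2 sand): sand=2
After 2 (gather 2 wool): sand=2 wool=2
After 3 (gather 5 resin): resin=5 sand=2 wool=2
After 4 (gather 4 salt): resin=5 salt=4 sand=2 wool=2
After 5 (craft pipe): pipe=4 resin=5 salt=2 sand=2 wool=2
After 6 (craft shield): pipe=4 resin=5 salt=1 sand=2 shield=1 wool=1
After 7 (gather 4 salt): pipe=4 resin=5 salt=5 sand=2 shield=1 wool=1
After 8 (craft pipe): pipe=8 resin=5 salt=3 sand=2 shield=1 wool=1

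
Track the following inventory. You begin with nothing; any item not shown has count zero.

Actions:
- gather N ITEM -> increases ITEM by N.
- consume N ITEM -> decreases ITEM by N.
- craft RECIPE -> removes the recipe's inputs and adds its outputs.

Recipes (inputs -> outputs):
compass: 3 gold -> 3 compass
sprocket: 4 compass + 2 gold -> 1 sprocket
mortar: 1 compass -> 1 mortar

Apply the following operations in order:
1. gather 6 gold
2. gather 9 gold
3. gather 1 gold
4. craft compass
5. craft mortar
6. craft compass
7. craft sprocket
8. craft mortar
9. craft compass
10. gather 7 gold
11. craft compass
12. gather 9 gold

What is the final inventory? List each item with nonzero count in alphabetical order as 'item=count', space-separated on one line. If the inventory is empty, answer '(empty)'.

Answer: compass=6 gold=18 mortar=2 sprocket=1

Derivation:
After 1 (gather 6 gold): gold=6
After 2 (gather 9 gold): gold=15
After 3 (gather 1 gold): gold=16
After 4 (craft compass): compass=3 gold=13
After 5 (craft mortar): compass=2 gold=13 mortar=1
After 6 (craft compass): compass=5 gold=10 mortar=1
After 7 (craft sprocket): compass=1 gold=8 mortar=1 sprocket=1
After 8 (craft mortar): gold=8 mortar=2 sprocket=1
After 9 (craft compass): compass=3 gold=5 mortar=2 sprocket=1
After 10 (gather 7 gold): compass=3 gold=12 mortar=2 sprocket=1
After 11 (craft compass): compass=6 gold=9 mortar=2 sprocket=1
After 12 (gather 9 gold): compass=6 gold=18 mortar=2 sprocket=1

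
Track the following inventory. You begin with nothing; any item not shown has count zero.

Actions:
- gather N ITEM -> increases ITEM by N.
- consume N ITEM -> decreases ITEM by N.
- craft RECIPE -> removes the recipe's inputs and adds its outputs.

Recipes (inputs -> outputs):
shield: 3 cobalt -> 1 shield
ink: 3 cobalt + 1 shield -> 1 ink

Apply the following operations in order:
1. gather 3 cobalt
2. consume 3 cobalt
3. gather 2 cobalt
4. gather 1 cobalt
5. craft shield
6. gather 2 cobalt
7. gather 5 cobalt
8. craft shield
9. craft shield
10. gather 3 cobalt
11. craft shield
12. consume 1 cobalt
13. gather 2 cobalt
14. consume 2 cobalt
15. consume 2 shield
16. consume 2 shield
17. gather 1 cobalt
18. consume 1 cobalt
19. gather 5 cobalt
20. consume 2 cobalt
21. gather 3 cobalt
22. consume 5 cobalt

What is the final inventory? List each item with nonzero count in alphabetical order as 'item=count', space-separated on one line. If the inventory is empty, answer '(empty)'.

After 1 (gather 3 cobalt): cobalt=3
After 2 (consume 3 cobalt): (empty)
After 3 (gather 2 cobalt): cobalt=2
After 4 (gather 1 cobalt): cobalt=3
After 5 (craft shield): shield=1
After 6 (gather 2 cobalt): cobalt=2 shield=1
After 7 (gather 5 cobalt): cobalt=7 shield=1
After 8 (craft shield): cobalt=4 shield=2
After 9 (craft shield): cobalt=1 shield=3
After 10 (gather 3 cobalt): cobalt=4 shield=3
After 11 (craft shield): cobalt=1 shield=4
After 12 (consume 1 cobalt): shield=4
After 13 (gather 2 cobalt): cobalt=2 shield=4
After 14 (consume 2 cobalt): shield=4
After 15 (consume 2 shield): shield=2
After 16 (consume 2 shield): (empty)
After 17 (gather 1 cobalt): cobalt=1
After 18 (consume 1 cobalt): (empty)
After 19 (gather 5 cobalt): cobalt=5
After 20 (consume 2 cobalt): cobalt=3
After 21 (gather 3 cobalt): cobalt=6
After 22 (consume 5 cobalt): cobalt=1

Answer: cobalt=1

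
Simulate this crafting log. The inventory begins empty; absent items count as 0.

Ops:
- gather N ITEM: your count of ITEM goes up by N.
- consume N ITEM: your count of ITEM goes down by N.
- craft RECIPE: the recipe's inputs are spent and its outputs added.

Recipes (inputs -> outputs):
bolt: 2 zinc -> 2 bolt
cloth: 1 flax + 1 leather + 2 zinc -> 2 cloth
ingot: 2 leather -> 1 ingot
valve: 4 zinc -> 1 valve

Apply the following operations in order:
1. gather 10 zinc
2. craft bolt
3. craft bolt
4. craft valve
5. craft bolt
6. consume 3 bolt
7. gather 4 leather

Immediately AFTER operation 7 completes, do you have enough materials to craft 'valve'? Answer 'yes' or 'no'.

Answer: no

Derivation:
After 1 (gather 10 zinc): zinc=10
After 2 (craft bolt): bolt=2 zinc=8
After 3 (craft bolt): bolt=4 zinc=6
After 4 (craft valve): bolt=4 valve=1 zinc=2
After 5 (craft bolt): bolt=6 valve=1
After 6 (consume 3 bolt): bolt=3 valve=1
After 7 (gather 4 leather): bolt=3 leather=4 valve=1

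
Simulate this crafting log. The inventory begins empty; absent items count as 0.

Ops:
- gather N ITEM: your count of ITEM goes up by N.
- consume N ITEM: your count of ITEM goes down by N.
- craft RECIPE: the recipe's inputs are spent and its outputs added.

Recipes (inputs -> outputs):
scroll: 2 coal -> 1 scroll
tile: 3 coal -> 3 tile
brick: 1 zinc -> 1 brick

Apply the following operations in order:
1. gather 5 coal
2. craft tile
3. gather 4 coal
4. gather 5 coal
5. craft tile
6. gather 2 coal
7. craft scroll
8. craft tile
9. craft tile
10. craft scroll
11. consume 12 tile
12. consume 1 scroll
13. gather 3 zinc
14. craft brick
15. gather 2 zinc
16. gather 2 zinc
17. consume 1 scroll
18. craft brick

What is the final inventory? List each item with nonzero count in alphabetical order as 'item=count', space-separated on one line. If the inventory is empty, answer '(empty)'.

Answer: brick=2 zinc=5

Derivation:
After 1 (gather 5 coal): coal=5
After 2 (craft tile): coal=2 tile=3
After 3 (gather 4 coal): coal=6 tile=3
After 4 (gather 5 coal): coal=11 tile=3
After 5 (craft tile): coal=8 tile=6
After 6 (gather 2 coal): coal=10 tile=6
After 7 (craft scroll): coal=8 scroll=1 tile=6
After 8 (craft tile): coal=5 scroll=1 tile=9
After 9 (craft tile): coal=2 scroll=1 tile=12
After 10 (craft scroll): scroll=2 tile=12
After 11 (consume 12 tile): scroll=2
After 12 (consume 1 scroll): scroll=1
After 13 (gather 3 zinc): scroll=1 zinc=3
After 14 (craft brick): brick=1 scroll=1 zinc=2
After 15 (gather 2 zinc): brick=1 scroll=1 zinc=4
After 16 (gather 2 zinc): brick=1 scroll=1 zinc=6
After 17 (consume 1 scroll): brick=1 zinc=6
After 18 (craft brick): brick=2 zinc=5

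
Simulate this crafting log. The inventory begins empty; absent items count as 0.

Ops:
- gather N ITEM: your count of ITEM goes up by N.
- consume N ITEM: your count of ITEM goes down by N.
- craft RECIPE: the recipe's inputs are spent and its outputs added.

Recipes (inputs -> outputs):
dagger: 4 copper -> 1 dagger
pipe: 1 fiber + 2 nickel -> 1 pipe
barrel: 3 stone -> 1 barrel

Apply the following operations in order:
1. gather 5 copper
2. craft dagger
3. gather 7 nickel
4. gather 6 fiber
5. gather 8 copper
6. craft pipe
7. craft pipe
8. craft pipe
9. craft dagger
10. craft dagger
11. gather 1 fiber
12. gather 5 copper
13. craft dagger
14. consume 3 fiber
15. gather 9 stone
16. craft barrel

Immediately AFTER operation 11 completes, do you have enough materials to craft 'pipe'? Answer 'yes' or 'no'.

Answer: no

Derivation:
After 1 (gather 5 copper): copper=5
After 2 (craft dagger): copper=1 dagger=1
After 3 (gather 7 nickel): copper=1 dagger=1 nickel=7
After 4 (gather 6 fiber): copper=1 dagger=1 fiber=6 nickel=7
After 5 (gather 8 copper): copper=9 dagger=1 fiber=6 nickel=7
After 6 (craft pipe): copper=9 dagger=1 fiber=5 nickel=5 pipe=1
After 7 (craft pipe): copper=9 dagger=1 fiber=4 nickel=3 pipe=2
After 8 (craft pipe): copper=9 dagger=1 fiber=3 nickel=1 pipe=3
After 9 (craft dagger): copper=5 dagger=2 fiber=3 nickel=1 pipe=3
After 10 (craft dagger): copper=1 dagger=3 fiber=3 nickel=1 pipe=3
After 11 (gather 1 fiber): copper=1 dagger=3 fiber=4 nickel=1 pipe=3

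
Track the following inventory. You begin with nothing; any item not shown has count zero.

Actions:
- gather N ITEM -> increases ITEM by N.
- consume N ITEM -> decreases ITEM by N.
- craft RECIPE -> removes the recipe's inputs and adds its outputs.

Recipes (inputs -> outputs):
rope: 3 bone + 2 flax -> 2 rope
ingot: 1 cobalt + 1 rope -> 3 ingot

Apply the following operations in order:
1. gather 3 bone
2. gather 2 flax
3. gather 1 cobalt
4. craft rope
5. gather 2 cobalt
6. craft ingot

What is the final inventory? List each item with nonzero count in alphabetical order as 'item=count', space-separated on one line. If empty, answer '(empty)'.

After 1 (gather 3 bone): bone=3
After 2 (gather 2 flax): bone=3 flax=2
After 3 (gather 1 cobalt): bone=3 cobalt=1 flax=2
After 4 (craft rope): cobalt=1 rope=2
After 5 (gather 2 cobalt): cobalt=3 rope=2
After 6 (craft ingot): cobalt=2 ingot=3 rope=1

Answer: cobalt=2 ingot=3 rope=1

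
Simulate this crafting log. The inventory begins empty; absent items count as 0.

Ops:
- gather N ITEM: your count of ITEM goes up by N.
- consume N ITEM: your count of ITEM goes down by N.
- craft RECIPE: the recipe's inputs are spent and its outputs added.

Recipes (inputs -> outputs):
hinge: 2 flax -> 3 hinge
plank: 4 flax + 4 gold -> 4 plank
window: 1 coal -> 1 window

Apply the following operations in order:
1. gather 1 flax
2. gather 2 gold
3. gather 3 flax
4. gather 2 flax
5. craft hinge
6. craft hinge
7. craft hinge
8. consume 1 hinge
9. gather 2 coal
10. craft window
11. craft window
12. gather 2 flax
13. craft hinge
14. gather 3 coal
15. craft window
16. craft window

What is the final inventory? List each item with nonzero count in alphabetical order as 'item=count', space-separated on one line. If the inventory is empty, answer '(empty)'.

After 1 (gather 1 flax): flax=1
After 2 (gather 2 gold): flax=1 gold=2
After 3 (gather 3 flax): flax=4 gold=2
After 4 (gather 2 flax): flax=6 gold=2
After 5 (craft hinge): flax=4 gold=2 hinge=3
After 6 (craft hinge): flax=2 gold=2 hinge=6
After 7 (craft hinge): gold=2 hinge=9
After 8 (consume 1 hinge): gold=2 hinge=8
After 9 (gather 2 coal): coal=2 gold=2 hinge=8
After 10 (craft window): coal=1 gold=2 hinge=8 window=1
After 11 (craft window): gold=2 hinge=8 window=2
After 12 (gather 2 flax): flax=2 gold=2 hinge=8 window=2
After 13 (craft hinge): gold=2 hinge=11 window=2
After 14 (gather 3 coal): coal=3 gold=2 hinge=11 window=2
After 15 (craft window): coal=2 gold=2 hinge=11 window=3
After 16 (craft window): coal=1 gold=2 hinge=11 window=4

Answer: coal=1 gold=2 hinge=11 window=4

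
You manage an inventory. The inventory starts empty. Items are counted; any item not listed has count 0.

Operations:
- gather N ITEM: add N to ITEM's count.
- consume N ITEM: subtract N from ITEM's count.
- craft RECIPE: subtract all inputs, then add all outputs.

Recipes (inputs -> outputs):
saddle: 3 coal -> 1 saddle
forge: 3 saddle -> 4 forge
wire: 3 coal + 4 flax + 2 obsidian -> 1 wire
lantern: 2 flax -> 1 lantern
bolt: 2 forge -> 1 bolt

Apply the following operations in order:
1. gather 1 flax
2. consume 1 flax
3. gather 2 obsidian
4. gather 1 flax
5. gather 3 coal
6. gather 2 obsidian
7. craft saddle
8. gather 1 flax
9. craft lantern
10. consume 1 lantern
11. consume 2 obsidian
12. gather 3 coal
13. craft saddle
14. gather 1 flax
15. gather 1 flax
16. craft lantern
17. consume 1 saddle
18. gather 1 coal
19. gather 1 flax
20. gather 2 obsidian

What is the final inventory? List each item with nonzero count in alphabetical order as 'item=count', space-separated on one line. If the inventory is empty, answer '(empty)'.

Answer: coal=1 flax=1 lantern=1 obsidian=4 saddle=1

Derivation:
After 1 (gather 1 flax): flax=1
After 2 (consume 1 flax): (empty)
After 3 (gather 2 obsidian): obsidian=2
After 4 (gather 1 flax): flax=1 obsidian=2
After 5 (gather 3 coal): coal=3 flax=1 obsidian=2
After 6 (gather 2 obsidian): coal=3 flax=1 obsidian=4
After 7 (craft saddle): flax=1 obsidian=4 saddle=1
After 8 (gather 1 flax): flax=2 obsidian=4 saddle=1
After 9 (craft lantern): lantern=1 obsidian=4 saddle=1
After 10 (consume 1 lantern): obsidian=4 saddle=1
After 11 (consume 2 obsidian): obsidian=2 saddle=1
After 12 (gather 3 coal): coal=3 obsidian=2 saddle=1
After 13 (craft saddle): obsidian=2 saddle=2
After 14 (gather 1 flax): flax=1 obsidian=2 saddle=2
After 15 (gather 1 flax): flax=2 obsidian=2 saddle=2
After 16 (craft lantern): lantern=1 obsidian=2 saddle=2
After 17 (consume 1 saddle): lantern=1 obsidian=2 saddle=1
After 18 (gather 1 coal): coal=1 lantern=1 obsidian=2 saddle=1
After 19 (gather 1 flax): coal=1 flax=1 lantern=1 obsidian=2 saddle=1
After 20 (gather 2 obsidian): coal=1 flax=1 lantern=1 obsidian=4 saddle=1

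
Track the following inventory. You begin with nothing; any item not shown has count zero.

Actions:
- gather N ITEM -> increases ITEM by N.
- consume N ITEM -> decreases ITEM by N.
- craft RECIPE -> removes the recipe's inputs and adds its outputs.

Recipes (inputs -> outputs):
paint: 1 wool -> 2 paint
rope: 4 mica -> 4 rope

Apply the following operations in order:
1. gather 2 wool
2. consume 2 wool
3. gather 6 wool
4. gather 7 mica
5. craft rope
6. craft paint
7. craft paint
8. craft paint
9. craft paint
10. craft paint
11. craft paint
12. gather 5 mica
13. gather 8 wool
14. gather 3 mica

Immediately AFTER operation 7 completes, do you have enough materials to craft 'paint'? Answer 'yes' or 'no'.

After 1 (gather 2 wool): wool=2
After 2 (consume 2 wool): (empty)
After 3 (gather 6 wool): wool=6
After 4 (gather 7 mica): mica=7 wool=6
After 5 (craft rope): mica=3 rope=4 wool=6
After 6 (craft paint): mica=3 paint=2 rope=4 wool=5
After 7 (craft paint): mica=3 paint=4 rope=4 wool=4

Answer: yes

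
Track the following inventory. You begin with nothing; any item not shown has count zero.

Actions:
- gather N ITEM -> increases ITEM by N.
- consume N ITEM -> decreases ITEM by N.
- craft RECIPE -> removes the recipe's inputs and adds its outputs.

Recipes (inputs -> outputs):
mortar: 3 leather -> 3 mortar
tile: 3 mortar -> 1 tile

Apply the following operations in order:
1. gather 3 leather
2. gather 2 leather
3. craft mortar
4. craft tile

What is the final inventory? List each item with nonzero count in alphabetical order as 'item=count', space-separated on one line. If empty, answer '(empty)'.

Answer: leather=2 tile=1

Derivation:
After 1 (gather 3 leather): leather=3
After 2 (gather 2 leather): leather=5
After 3 (craft mortar): leather=2 mortar=3
After 4 (craft tile): leather=2 tile=1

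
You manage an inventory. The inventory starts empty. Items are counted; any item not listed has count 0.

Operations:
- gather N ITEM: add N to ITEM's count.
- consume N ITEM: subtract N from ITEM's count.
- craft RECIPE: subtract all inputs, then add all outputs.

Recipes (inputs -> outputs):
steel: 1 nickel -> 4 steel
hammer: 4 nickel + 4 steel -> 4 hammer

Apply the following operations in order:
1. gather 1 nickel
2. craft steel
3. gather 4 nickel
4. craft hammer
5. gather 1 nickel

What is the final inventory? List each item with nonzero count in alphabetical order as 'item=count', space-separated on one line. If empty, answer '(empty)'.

After 1 (gather 1 nickel): nickel=1
After 2 (craft steel): steel=4
After 3 (gather 4 nickel): nickel=4 steel=4
After 4 (craft hammer): hammer=4
After 5 (gather 1 nickel): hammer=4 nickel=1

Answer: hammer=4 nickel=1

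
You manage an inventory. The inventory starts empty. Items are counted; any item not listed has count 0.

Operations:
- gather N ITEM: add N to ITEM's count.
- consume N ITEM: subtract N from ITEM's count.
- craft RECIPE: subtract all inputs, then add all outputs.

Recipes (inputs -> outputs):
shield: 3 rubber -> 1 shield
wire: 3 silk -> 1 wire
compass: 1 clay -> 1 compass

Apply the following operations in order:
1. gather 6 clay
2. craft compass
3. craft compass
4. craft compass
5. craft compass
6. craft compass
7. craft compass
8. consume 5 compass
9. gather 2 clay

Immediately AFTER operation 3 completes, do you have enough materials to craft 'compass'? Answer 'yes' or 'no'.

Answer: yes

Derivation:
After 1 (gather 6 clay): clay=6
After 2 (craft compass): clay=5 compass=1
After 3 (craft compass): clay=4 compass=2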